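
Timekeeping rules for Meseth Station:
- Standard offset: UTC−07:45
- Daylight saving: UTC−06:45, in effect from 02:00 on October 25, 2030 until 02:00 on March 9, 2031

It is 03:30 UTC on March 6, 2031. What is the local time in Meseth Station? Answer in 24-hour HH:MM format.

At the standard offset (UTC−07:45), 03:30 UTC − 7h45m = 19:45 Meseth Station standard time (rolling into the previous day, 5 March 2031).
The standard-time date in Meseth Station, March 5, 2031, falls between 25 October 2030 and 9 March 2031, so daylight saving is in effect and Meseth Station is at UTC−06:45.
03:30 UTC − 6h45m = 20:45 local (rolling into the previous day, 5 March 2031).

20:45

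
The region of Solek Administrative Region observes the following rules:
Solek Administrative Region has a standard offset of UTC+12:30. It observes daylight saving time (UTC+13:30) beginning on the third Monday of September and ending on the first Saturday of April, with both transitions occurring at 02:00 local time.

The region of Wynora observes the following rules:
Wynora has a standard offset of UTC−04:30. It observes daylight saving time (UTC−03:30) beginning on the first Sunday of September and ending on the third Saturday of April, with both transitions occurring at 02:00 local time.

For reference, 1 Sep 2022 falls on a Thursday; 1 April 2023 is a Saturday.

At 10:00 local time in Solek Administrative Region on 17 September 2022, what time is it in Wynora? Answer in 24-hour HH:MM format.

18:00

1 September 2022 is a Thursday, so the first Monday is September 5 and the third is September 19.
1 April 2023 is a Saturday, so the first Saturday is April 1.
17 September 2022 is outside the daylight-saving period (19 September 2022 – 1 April 2023), so Solek Administrative Region is on standard time, UTC+12:30.
10:00 Solek Administrative Region − 12h30m = 21:30 UTC (rolling into the previous day, 16 September 2022).
1 September 2022 is a Thursday, so the first Sunday is September 4.
1 April 2023 is a Saturday, so the first Saturday is April 1 and the third is April 15.
At the standard offset (UTC−04:30), 21:30 UTC − 4h30m = 17:00 Wynora standard time.
Daylight saving runs 4 September 2022 – 15 April 2023; the standard-time date in Wynora, 16 September 2022, is inside that window, so Wynora is at UTC−03:30.
21:30 UTC − 3h30m = 18:00 Wynora.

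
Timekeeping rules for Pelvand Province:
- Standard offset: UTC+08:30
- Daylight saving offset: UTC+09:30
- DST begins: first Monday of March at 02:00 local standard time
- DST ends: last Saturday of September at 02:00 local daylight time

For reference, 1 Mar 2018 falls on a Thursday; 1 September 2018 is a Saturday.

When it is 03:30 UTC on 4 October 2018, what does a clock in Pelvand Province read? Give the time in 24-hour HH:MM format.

1 March 2018 is a Thursday, so the first Monday is March 5.
1 September 2018 is a Saturday, so Saturdays fall on 1, 8, 15, 22, 29; the last is September 29.
At the standard offset (UTC+08:30), 03:30 UTC + 8h30m = 12:00 Pelvand Province standard time.
The standard-time date in Pelvand Province, 4 October 2018, is outside the daylight-saving period (5 March – 29 September), so Pelvand Province is on standard time, UTC+08:30.
03:30 UTC + 8h30m = 12:00 local.

12:00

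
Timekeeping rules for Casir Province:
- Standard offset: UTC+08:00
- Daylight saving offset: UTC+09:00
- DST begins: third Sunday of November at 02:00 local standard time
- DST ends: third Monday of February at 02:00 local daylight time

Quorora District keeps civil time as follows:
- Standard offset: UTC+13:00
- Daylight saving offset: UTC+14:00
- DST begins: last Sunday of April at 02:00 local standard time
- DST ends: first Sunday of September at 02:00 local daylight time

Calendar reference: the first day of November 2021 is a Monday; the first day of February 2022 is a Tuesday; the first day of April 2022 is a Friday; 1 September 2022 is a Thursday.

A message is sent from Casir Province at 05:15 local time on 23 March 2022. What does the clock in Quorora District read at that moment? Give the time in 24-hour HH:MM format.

1 November 2021 is a Monday, so the first Sunday is November 7 and the third is November 21.
1 February 2022 is a Tuesday, so the first Monday is February 7 and the third is February 21.
Daylight saving runs 21 November 2021 – 21 February 2022; 23 March 2022 is outside that window, so Casir Province is on standard time at UTC+08:00.
05:15 Casir Province − 8h = 21:15 UTC (rolling into the previous day, 22 March 2022).
1 April 2022 is a Friday, so Sundays fall on 3, 10, 17, 24; the last is April 24.
1 September 2022 is a Thursday, so the first Sunday is September 4.
At the standard offset (UTC+13:00), 21:15 UTC + 13h = 10:15 Quorora District standard time (rolling into the next day, 23 March 2022).
Daylight saving runs 24 April – 4 September; the standard-time date in Quorora District, 23 March 2022, is outside that window, so Quorora District is on standard time at UTC+13:00.
21:15 UTC + 13h = 10:15 Quorora District (rolling into the next day, 23 March 2022).

10:15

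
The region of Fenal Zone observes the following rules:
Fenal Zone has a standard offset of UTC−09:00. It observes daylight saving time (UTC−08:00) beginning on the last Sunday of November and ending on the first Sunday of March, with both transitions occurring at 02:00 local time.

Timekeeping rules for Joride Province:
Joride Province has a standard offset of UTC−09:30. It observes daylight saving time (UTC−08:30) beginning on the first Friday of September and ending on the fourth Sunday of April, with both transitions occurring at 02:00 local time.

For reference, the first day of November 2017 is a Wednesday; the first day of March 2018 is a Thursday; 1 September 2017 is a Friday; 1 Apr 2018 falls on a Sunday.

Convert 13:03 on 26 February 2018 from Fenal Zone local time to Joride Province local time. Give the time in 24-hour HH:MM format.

12:33

1 November 2017 is a Wednesday, so Sundays fall on 5, 12, 19, 26; the last is November 26.
1 March 2018 is a Thursday, so the first Sunday is March 4.
26 February 2018 falls between 26 November 2017 and 4 March 2018, so daylight saving is in effect and Fenal Zone is at UTC−08:00.
13:03 Fenal Zone + 8h = 21:03 UTC.
1 September 2017 is a Friday, so the first Friday is September 1.
1 April 2018 is a Sunday, so the first Sunday is April 1 and the fourth is April 22.
At the standard offset (UTC−09:30), 21:03 UTC − 9h30m = 11:33 Joride Province standard time.
The standard-time date in Joride Province, 26 February 2018, falls between 1 September 2017 and 22 April 2018, so daylight saving is in effect and Joride Province is at UTC−08:30.
21:03 UTC − 8h30m = 12:33 Joride Province.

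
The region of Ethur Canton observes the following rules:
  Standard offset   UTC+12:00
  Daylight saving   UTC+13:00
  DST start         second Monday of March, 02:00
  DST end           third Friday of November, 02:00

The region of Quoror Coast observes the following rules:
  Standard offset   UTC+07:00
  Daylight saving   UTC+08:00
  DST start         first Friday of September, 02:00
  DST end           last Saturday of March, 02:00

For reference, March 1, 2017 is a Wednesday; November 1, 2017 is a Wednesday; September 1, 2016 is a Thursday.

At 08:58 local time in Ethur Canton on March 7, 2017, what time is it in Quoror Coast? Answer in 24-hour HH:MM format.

04:58

1 March 2017 is a Wednesday, so the first Monday is March 6 and the second is March 13.
1 November 2017 is a Wednesday, so the first Friday is November 3 and the third is November 17.
March 7, 2017 is outside the daylight-saving period (13 March – 17 November), so Ethur Canton is on standard time, UTC+12:00.
08:58 Ethur Canton − 12h = 20:58 UTC (rolling into the previous day, 6 March 2017).
1 September 2016 is a Thursday, so the first Friday is September 2.
1 March 2017 is a Wednesday, so Saturdays fall on 4, 11, 18, 25; the last is March 25.
At the standard offset (UTC+07:00), 20:58 UTC + 7h = 03:58 Quoror Coast standard time (rolling into the next day, 7 March 2017).
The standard-time date in Quoror Coast, March 7, 2017, falls between 2 September 2016 and 25 March 2017, so daylight saving is in effect and Quoror Coast is at UTC+08:00.
20:58 UTC + 8h = 04:58 Quoror Coast (rolling into the next day, 7 March 2017).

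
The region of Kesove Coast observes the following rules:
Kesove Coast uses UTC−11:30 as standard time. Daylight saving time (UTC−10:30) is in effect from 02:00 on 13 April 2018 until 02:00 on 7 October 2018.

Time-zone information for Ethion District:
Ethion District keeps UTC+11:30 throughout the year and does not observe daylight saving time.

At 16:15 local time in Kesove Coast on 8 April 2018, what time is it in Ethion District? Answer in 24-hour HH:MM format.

Daylight saving runs 13 April – 7 October; 8 April 2018 is outside that window, so Kesove Coast is on standard time at UTC−11:30.
16:15 Kesove Coast + 11h30m = 03:45 UTC (rolling into the next day, 9 April 2018).
Ethion District has no daylight saving, so its offset is UTC+11:30 year-round.
03:45 UTC + 11h30m = 15:15 Ethion District.

15:15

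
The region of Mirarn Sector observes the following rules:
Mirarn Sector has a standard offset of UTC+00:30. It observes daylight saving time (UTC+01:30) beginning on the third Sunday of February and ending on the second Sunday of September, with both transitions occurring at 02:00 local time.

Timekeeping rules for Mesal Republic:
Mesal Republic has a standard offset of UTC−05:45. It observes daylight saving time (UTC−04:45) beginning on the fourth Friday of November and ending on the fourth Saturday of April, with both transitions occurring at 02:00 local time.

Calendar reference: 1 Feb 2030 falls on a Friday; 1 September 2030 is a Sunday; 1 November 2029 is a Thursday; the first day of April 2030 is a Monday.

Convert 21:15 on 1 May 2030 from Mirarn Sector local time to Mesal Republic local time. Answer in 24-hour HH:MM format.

14:00

1 February 2030 is a Friday, so the first Sunday is February 3 and the third is February 17.
1 September 2030 is a Sunday, so the first Sunday is September 1 and the second is September 8.
1 May 2030 falls between 17 February and 8 September, so daylight saving is in effect and Mirarn Sector is at UTC+01:30.
21:15 Mirarn Sector − 1h30m = 19:45 UTC.
1 November 2029 is a Thursday, so the first Friday is November 2 and the fourth is November 23.
1 April 2030 is a Monday, so the first Saturday is April 6 and the fourth is April 27.
At the standard offset (UTC−05:45), 19:45 UTC − 5h45m = 14:00 Mesal Republic standard time.
The standard-time date in Mesal Republic, 1 May 2030, does not fall between 23 November 2029 and 27 April 2030, so daylight saving is not in effect and Mesal Republic is at UTC−05:45.
19:45 UTC − 5h45m = 14:00 Mesal Republic.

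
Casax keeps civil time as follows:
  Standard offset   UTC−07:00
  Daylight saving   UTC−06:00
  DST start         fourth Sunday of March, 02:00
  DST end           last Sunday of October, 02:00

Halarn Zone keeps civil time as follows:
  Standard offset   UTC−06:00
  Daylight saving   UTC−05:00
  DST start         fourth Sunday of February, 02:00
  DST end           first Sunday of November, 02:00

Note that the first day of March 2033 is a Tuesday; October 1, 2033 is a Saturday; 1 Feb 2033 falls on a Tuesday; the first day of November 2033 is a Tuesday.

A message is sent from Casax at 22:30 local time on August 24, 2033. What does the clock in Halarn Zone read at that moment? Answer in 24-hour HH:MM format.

1 March 2033 is a Tuesday, so the first Sunday is March 6 and the fourth is March 27.
1 October 2033 is a Saturday, so Sundays fall on 2, 9, 16, 23, 30; the last is October 30.
Daylight saving runs 27 March – 30 October; August 24, 2033 is inside that window, so Casax is at UTC−06:00.
22:30 Casax + 6h = 04:30 UTC (rolling into the next day, 25 August 2033).
1 February 2033 is a Tuesday, so the first Sunday is February 6 and the fourth is February 27.
1 November 2033 is a Tuesday, so the first Sunday is November 6.
At the standard offset (UTC−06:00), 04:30 UTC − 6h = 22:30 Halarn Zone standard time (rolling into the previous day, 24 August 2033).
The standard-time date in Halarn Zone, August 24, 2033, lies within the daylight-saving period (27 February – 6 November), so Halarn Zone is on daylight time, UTC−05:00.
04:30 UTC − 5h = 23:30 Halarn Zone (rolling into the previous day, 24 August 2033).

23:30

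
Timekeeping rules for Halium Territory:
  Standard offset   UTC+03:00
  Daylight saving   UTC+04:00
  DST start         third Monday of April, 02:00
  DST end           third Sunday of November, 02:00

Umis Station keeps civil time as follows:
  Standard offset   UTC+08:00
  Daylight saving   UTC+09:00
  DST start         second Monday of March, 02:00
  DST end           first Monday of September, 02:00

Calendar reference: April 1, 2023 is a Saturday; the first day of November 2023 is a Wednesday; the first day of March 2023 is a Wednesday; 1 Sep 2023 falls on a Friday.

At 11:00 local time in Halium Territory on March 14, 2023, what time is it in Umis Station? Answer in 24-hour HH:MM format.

17:00

1 April 2023 is a Saturday, so the first Monday is April 3 and the third is April 17.
1 November 2023 is a Wednesday, so the first Sunday is November 5 and the third is November 19.
March 14, 2023 does not fall between 17 April and 19 November, so daylight saving is not in effect and Halium Territory is at UTC+03:00.
11:00 Halium Territory − 3h = 08:00 UTC.
1 March 2023 is a Wednesday, so the first Monday is March 6 and the second is March 13.
1 September 2023 is a Friday, so the first Monday is September 4.
At the standard offset (UTC+08:00), 08:00 UTC + 8h = 16:00 Umis Station standard time.
The standard-time date in Umis Station, March 14, 2023, falls between 13 March and 4 September, so daylight saving is in effect and Umis Station is at UTC+09:00.
08:00 UTC + 9h = 17:00 Umis Station.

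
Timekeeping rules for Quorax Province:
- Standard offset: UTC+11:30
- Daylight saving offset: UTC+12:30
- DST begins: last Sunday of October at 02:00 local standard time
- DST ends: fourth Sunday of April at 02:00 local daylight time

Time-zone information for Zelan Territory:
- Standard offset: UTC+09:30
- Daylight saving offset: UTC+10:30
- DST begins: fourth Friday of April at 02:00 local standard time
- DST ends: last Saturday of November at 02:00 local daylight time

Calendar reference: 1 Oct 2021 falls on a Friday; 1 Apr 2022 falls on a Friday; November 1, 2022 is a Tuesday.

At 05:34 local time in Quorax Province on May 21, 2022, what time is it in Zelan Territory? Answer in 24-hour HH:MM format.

04:34

1 October 2021 is a Friday, so Sundays fall on 3, 10, 17, 24, 31; the last is October 31.
1 April 2022 is a Friday, so the first Sunday is April 3 and the fourth is April 24.
Daylight saving runs 31 October 2021 – 24 April 2022; May 21, 2022 is outside that window, so Quorax Province is on standard time at UTC+11:30.
05:34 Quorax Province − 11h30m = 18:04 UTC (rolling into the previous day, 20 May 2022).
1 April 2022 is a Friday, so the first Friday is April 1 and the fourth is April 22.
1 November 2022 is a Tuesday, so Saturdays fall on 5, 12, 19, 26; the last is November 26.
At the standard offset (UTC+09:30), 18:04 UTC + 9h30m = 03:34 Zelan Territory standard time (rolling into the next day, 21 May 2022).
The standard-time date in Zelan Territory, May 21, 2022, lies within the daylight-saving period (22 April – 26 November), so Zelan Territory is on daylight time, UTC+10:30.
18:04 UTC + 10h30m = 04:34 Zelan Territory (rolling into the next day, 21 May 2022).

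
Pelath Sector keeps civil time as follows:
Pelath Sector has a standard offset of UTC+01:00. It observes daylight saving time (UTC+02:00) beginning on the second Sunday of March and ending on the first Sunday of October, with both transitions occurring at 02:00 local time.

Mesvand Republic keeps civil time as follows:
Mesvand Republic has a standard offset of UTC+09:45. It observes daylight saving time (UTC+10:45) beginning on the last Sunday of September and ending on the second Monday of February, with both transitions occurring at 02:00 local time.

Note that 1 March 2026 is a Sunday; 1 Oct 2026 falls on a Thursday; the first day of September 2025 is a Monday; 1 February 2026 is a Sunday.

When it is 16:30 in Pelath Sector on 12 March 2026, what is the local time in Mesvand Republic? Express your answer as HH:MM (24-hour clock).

00:15

1 March 2026 is a Sunday, so the first Sunday is March 1 and the second is March 8.
1 October 2026 is a Thursday, so the first Sunday is October 4.
12 March 2026 falls between 8 March and 4 October, so daylight saving is in effect and Pelath Sector is at UTC+02:00.
16:30 Pelath Sector − 2h = 14:30 UTC.
1 September 2025 is a Monday, so Sundays fall on 7, 14, 21, 28; the last is September 28.
1 February 2026 is a Sunday, so the first Monday is February 2 and the second is February 9.
At the standard offset (UTC+09:45), 14:30 UTC + 9h45m = 00:15 Mesvand Republic standard time (rolling into the next day, 13 March 2026).
The standard-time date in Mesvand Republic, 13 March 2026, is outside the daylight-saving period (28 September 2025 – 9 February 2026), so Mesvand Republic is on standard time, UTC+09:45.
14:30 UTC + 9h45m = 00:15 Mesvand Republic (rolling into the next day, 13 March 2026).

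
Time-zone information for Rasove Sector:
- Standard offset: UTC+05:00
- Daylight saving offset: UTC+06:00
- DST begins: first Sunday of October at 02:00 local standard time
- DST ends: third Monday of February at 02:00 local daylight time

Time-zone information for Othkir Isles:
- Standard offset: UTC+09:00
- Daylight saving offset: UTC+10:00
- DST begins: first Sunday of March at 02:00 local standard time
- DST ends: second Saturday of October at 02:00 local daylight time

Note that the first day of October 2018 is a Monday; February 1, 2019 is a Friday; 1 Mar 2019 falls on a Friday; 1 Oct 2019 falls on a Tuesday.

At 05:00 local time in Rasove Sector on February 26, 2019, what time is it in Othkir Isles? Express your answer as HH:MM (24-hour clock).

1 October 2018 is a Monday, so the first Sunday is October 7.
1 February 2019 is a Friday, so the first Monday is February 4 and the third is February 18.
February 26, 2019 does not fall between 7 October 2018 and 18 February 2019, so daylight saving is not in effect and Rasove Sector is at UTC+05:00.
05:00 Rasove Sector − 5h = 00:00 UTC.
1 March 2019 is a Friday, so the first Sunday is March 3.
1 October 2019 is a Tuesday, so the first Saturday is October 5 and the second is October 12.
At the standard offset (UTC+09:00), 00:00 UTC + 9h = 09:00 Othkir Isles standard time.
The standard-time date in Othkir Isles, February 26, 2019, does not fall between 3 March and 12 October, so daylight saving is not in effect and Othkir Isles is at UTC+09:00.
00:00 UTC + 9h = 09:00 Othkir Isles.

09:00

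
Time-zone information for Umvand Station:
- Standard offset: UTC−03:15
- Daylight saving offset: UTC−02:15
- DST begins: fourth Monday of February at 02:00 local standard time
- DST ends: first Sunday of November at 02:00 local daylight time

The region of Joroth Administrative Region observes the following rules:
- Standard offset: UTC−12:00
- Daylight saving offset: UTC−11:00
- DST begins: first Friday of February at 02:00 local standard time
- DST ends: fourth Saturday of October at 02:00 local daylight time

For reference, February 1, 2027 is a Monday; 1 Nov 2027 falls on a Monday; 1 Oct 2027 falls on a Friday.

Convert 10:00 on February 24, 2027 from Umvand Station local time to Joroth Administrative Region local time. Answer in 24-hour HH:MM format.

1 February 2027 is a Monday, so the first Monday is February 1 and the fourth is February 22.
1 November 2027 is a Monday, so the first Sunday is November 7.
Daylight saving runs 22 February – 7 November; February 24, 2027 is inside that window, so Umvand Station is at UTC−02:15.
10:00 Umvand Station + 2h15m = 12:15 UTC.
1 February 2027 is a Monday, so the first Friday is February 5.
1 October 2027 is a Friday, so the first Saturday is October 2 and the fourth is October 23.
At the standard offset (UTC−12:00), 12:15 UTC − 12h = 00:15 Joroth Administrative Region standard time.
The standard-time date in Joroth Administrative Region, February 24, 2027, falls between 5 February and 23 October, so daylight saving is in effect and Joroth Administrative Region is at UTC−11:00.
12:15 UTC − 11h = 01:15 Joroth Administrative Region.

01:15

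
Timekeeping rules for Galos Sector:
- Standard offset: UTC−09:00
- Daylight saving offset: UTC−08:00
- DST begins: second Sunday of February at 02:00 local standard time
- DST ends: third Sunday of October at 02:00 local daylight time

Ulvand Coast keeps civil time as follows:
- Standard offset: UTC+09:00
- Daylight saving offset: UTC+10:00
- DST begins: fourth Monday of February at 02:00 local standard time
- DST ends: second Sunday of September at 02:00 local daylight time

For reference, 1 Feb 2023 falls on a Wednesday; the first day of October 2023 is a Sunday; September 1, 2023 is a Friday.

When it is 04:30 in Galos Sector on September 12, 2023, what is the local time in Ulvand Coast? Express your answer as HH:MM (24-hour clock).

1 February 2023 is a Wednesday, so the first Sunday is February 5 and the second is February 12.
1 October 2023 is a Sunday, so the first Sunday is October 1 and the third is October 15.
September 12, 2023 lies within the daylight-saving period (12 February – 15 October), so Galos Sector is on daylight time, UTC−08:00.
04:30 Galos Sector + 8h = 12:30 UTC.
1 February 2023 is a Wednesday, so the first Monday is February 6 and the fourth is February 27.
1 September 2023 is a Friday, so the first Sunday is September 3 and the second is September 10.
At the standard offset (UTC+09:00), 12:30 UTC + 9h = 21:30 Ulvand Coast standard time.
The standard-time date in Ulvand Coast, September 12, 2023, does not fall between 27 February and 10 September, so daylight saving is not in effect and Ulvand Coast is at UTC+09:00.
12:30 UTC + 9h = 21:30 Ulvand Coast.

21:30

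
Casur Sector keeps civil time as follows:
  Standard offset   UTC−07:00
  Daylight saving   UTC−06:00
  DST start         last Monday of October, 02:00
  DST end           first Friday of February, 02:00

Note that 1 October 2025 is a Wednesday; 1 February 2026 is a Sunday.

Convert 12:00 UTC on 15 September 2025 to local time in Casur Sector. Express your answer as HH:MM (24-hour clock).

05:00

1 October 2025 is a Wednesday, so Mondays fall on 6, 13, 20, 27; the last is October 27.
1 February 2026 is a Sunday, so the first Friday is February 6.
At the standard offset (UTC−07:00), 12:00 UTC − 7h = 05:00 Casur Sector standard time.
The standard-time date in Casur Sector, 15 September 2025, is outside the daylight-saving period (27 October 2025 – 6 February 2026), so Casur Sector is on standard time, UTC−07:00.
12:00 UTC − 7h = 05:00 local.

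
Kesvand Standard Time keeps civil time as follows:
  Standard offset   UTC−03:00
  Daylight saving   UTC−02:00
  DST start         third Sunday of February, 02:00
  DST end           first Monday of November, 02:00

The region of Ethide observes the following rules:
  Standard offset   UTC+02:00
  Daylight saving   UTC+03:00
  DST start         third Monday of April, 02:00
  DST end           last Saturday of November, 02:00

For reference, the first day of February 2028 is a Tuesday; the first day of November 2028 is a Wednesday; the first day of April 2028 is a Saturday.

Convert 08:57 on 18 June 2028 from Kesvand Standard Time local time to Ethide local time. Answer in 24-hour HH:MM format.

1 February 2028 is a Tuesday, so the first Sunday is February 6 and the third is February 20.
1 November 2028 is a Wednesday, so the first Monday is November 6.
18 June 2028 lies within the daylight-saving period (20 February – 6 November), so Kesvand Standard Time is on daylight time, UTC−02:00.
08:57 Kesvand Standard Time + 2h = 10:57 UTC.
1 April 2028 is a Saturday, so the first Monday is April 3 and the third is April 17.
1 November 2028 is a Wednesday, so Saturdays fall on 4, 11, 18, 25; the last is November 25.
At the standard offset (UTC+02:00), 10:57 UTC + 2h = 12:57 Ethide standard time.
The standard-time date in Ethide, 18 June 2028, lies within the daylight-saving period (17 April – 25 November), so Ethide is on daylight time, UTC+03:00.
10:57 UTC + 3h = 13:57 Ethide.

13:57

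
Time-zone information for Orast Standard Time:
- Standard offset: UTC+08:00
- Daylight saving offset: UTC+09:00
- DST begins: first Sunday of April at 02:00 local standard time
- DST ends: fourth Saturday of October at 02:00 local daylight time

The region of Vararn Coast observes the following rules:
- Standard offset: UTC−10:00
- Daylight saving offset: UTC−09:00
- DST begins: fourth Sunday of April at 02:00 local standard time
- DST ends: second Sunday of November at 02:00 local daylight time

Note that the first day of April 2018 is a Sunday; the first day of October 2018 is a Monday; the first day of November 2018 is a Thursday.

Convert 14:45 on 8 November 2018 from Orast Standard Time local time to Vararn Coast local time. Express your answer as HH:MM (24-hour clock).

1 April 2018 is a Sunday, so the first Sunday is April 1.
1 October 2018 is a Monday, so the first Saturday is October 6 and the fourth is October 27.
8 November 2018 does not fall between 1 April and 27 October, so daylight saving is not in effect and Orast Standard Time is at UTC+08:00.
14:45 Orast Standard Time − 8h = 06:45 UTC.
1 April 2018 is a Sunday, so the first Sunday is April 1 and the fourth is April 22.
1 November 2018 is a Thursday, so the first Sunday is November 4 and the second is November 11.
At the standard offset (UTC−10:00), 06:45 UTC − 10h = 20:45 Vararn Coast standard time (rolling into the previous day, 7 November 2018).
The standard-time date in Vararn Coast, 7 November 2018, falls between 22 April and 11 November, so daylight saving is in effect and Vararn Coast is at UTC−09:00.
06:45 UTC − 9h = 21:45 Vararn Coast (rolling into the previous day, 7 November 2018).

21:45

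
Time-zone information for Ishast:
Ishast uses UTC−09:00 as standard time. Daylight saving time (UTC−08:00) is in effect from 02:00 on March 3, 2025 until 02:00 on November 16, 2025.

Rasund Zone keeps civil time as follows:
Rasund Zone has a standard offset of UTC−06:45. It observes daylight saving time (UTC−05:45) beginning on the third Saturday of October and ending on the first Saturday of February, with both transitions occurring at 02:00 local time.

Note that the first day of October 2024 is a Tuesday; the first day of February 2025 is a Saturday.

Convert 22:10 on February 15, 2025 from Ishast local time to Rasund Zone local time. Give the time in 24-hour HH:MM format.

00:25

February 15, 2025 does not fall between 3 March and 16 November, so daylight saving is not in effect and Ishast is at UTC−09:00.
22:10 Ishast + 9h = 07:10 UTC (rolling into the next day, 16 February 2025).
1 October 2024 is a Tuesday, so the first Saturday is October 5 and the third is October 19.
1 February 2025 is a Saturday, so the first Saturday is February 1.
At the standard offset (UTC−06:45), 07:10 UTC − 6h45m = 00:25 Rasund Zone standard time.
The standard-time date in Rasund Zone, February 16, 2025, is outside the daylight-saving period (19 October 2024 – 1 February 2025), so Rasund Zone is on standard time, UTC−06:45.
07:10 UTC − 6h45m = 00:25 Rasund Zone.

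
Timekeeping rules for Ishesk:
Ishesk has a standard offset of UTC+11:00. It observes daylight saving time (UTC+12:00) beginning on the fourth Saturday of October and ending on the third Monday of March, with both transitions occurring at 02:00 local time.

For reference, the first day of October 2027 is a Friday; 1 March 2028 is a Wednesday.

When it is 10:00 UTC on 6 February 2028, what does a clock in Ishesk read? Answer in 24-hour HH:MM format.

1 October 2027 is a Friday, so the first Saturday is October 2 and the fourth is October 23.
1 March 2028 is a Wednesday, so the first Monday is March 6 and the third is March 20.
At the standard offset (UTC+11:00), 10:00 UTC + 11h = 21:00 Ishesk standard time.
The standard-time date in Ishesk, 6 February 2028, lies within the daylight-saving period (23 October 2027 – 20 March 2028), so Ishesk is on daylight time, UTC+12:00.
10:00 UTC + 12h = 22:00 local.

22:00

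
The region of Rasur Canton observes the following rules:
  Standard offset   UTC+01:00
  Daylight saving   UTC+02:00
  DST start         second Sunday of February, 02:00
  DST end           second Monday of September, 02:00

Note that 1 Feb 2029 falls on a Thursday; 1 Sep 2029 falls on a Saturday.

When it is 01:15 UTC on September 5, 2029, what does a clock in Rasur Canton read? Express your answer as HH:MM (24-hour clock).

1 February 2029 is a Thursday, so the first Sunday is February 4 and the second is February 11.
1 September 2029 is a Saturday, so the first Monday is September 3 and the second is September 10.
At the standard offset (UTC+01:00), 01:15 UTC + 1h = 02:15 Rasur Canton standard time.
The standard-time date in Rasur Canton, September 5, 2029, falls between 11 February and 10 September, so daylight saving is in effect and Rasur Canton is at UTC+02:00.
01:15 UTC + 2h = 03:15 local.

03:15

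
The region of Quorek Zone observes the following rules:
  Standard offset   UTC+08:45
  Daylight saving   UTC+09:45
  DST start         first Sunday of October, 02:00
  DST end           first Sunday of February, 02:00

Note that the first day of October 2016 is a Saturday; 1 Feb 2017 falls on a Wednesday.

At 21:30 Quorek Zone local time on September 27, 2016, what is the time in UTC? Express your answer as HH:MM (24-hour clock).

12:45

1 October 2016 is a Saturday, so the first Sunday is October 2.
1 February 2017 is a Wednesday, so the first Sunday is February 5.
Daylight saving runs 2 October 2016 – 5 February 2017; September 27, 2016 is outside that window, so Quorek Zone is on standard time at UTC+08:45.
21:30 local − 8h45m = 12:45 UTC.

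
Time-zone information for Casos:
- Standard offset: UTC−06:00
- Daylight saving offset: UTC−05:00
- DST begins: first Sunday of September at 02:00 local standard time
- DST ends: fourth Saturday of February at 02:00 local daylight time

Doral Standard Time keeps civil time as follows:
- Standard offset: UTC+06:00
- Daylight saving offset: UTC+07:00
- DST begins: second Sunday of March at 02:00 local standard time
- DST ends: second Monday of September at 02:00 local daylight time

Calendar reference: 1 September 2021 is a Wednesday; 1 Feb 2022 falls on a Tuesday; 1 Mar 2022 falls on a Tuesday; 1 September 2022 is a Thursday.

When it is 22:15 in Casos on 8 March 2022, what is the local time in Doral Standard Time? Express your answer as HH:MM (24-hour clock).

1 September 2021 is a Wednesday, so the first Sunday is September 5.
1 February 2022 is a Tuesday, so the first Saturday is February 5 and the fourth is February 26.
8 March 2022 does not fall between 5 September 2021 and 26 February 2022, so daylight saving is not in effect and Casos is at UTC−06:00.
22:15 Casos + 6h = 04:15 UTC (rolling into the next day, 9 March 2022).
1 March 2022 is a Tuesday, so the first Sunday is March 6 and the second is March 13.
1 September 2022 is a Thursday, so the first Monday is September 5 and the second is September 12.
At the standard offset (UTC+06:00), 04:15 UTC + 6h = 10:15 Doral Standard Time standard time.
The standard-time date in Doral Standard Time, 9 March 2022, does not fall between 13 March and 12 September, so daylight saving is not in effect and Doral Standard Time is at UTC+06:00.
04:15 UTC + 6h = 10:15 Doral Standard Time.

10:15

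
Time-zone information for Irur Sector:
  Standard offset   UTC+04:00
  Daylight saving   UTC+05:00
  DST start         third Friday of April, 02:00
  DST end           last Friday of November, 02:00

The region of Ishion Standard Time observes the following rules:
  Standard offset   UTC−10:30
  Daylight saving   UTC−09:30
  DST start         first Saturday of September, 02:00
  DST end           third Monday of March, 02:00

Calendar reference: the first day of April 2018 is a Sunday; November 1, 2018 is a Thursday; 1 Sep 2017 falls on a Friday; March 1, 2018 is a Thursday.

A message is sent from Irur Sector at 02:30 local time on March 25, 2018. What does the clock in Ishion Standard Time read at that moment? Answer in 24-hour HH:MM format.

12:00

1 April 2018 is a Sunday, so the first Friday is April 6 and the third is April 20.
1 November 2018 is a Thursday, so Fridays fall on 2, 9, 16, 23, 30; the last is November 30.
Daylight saving runs 20 April – 30 November; March 25, 2018 is outside that window, so Irur Sector is on standard time at UTC+04:00.
02:30 Irur Sector − 4h = 22:30 UTC (rolling into the previous day, 24 March 2018).
1 September 2017 is a Friday, so the first Saturday is September 2.
1 March 2018 is a Thursday, so the first Monday is March 5 and the third is March 19.
At the standard offset (UTC−10:30), 22:30 UTC − 10h30m = 12:00 Ishion Standard Time standard time.
The standard-time date in Ishion Standard Time, March 24, 2018, is outside the daylight-saving period (2 September 2017 – 19 March 2018), so Ishion Standard Time is on standard time, UTC−10:30.
22:30 UTC − 10h30m = 12:00 Ishion Standard Time.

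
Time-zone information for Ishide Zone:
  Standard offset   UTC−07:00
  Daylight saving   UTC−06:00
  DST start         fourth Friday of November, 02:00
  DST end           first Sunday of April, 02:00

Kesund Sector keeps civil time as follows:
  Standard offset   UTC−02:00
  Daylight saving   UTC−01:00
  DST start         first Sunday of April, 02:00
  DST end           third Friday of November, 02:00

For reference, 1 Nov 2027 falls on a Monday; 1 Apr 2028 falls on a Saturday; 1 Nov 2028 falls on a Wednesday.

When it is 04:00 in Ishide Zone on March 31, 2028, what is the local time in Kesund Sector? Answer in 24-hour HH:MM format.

08:00

1 November 2027 is a Monday, so the first Friday is November 5 and the fourth is November 26.
1 April 2028 is a Saturday, so the first Sunday is April 2.
March 31, 2028 lies within the daylight-saving period (26 November 2027 – 2 April 2028), so Ishide Zone is on daylight time, UTC−06:00.
04:00 Ishide Zone + 6h = 10:00 UTC.
1 April 2028 is a Saturday, so the first Sunday is April 2.
1 November 2028 is a Wednesday, so the first Friday is November 3 and the third is November 17.
At the standard offset (UTC−02:00), 10:00 UTC − 2h = 08:00 Kesund Sector standard time.
The standard-time date in Kesund Sector, March 31, 2028, does not fall between 2 April and 17 November, so daylight saving is not in effect and Kesund Sector is at UTC−02:00.
10:00 UTC − 2h = 08:00 Kesund Sector.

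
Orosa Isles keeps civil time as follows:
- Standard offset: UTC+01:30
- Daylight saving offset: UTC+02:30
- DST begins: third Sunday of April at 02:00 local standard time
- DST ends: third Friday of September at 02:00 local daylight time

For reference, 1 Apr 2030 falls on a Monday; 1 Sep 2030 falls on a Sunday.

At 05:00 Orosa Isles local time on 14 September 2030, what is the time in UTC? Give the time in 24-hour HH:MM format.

02:30

1 April 2030 is a Monday, so the first Sunday is April 7 and the third is April 21.
1 September 2030 is a Sunday, so the first Friday is September 6 and the third is September 20.
Daylight saving runs 21 April – 20 September; 14 September 2030 is inside that window, so Orosa Isles is at UTC+02:30.
05:00 local − 2h30m = 02:30 UTC.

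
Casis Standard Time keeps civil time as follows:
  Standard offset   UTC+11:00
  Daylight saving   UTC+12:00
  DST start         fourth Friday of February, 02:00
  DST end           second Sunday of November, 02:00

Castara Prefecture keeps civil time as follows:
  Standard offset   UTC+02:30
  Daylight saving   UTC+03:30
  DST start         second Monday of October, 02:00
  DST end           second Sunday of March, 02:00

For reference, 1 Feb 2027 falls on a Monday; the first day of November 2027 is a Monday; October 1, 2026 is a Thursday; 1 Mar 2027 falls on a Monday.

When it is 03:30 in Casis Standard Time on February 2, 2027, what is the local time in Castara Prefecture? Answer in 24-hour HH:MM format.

20:00

1 February 2027 is a Monday, so the first Friday is February 5 and the fourth is February 26.
1 November 2027 is a Monday, so the first Sunday is November 7 and the second is November 14.
February 2, 2027 does not fall between 26 February and 14 November, so daylight saving is not in effect and Casis Standard Time is at UTC+11:00.
03:30 Casis Standard Time − 11h = 16:30 UTC (rolling into the previous day, 1 February 2027).
1 October 2026 is a Thursday, so the first Monday is October 5 and the second is October 12.
1 March 2027 is a Monday, so the first Sunday is March 7 and the second is March 14.
At the standard offset (UTC+02:30), 16:30 UTC + 2h30m = 19:00 Castara Prefecture standard time.
Daylight saving runs 12 October 2026 – 14 March 2027; the standard-time date in Castara Prefecture, February 1, 2027, is inside that window, so Castara Prefecture is at UTC+03:30.
16:30 UTC + 3h30m = 20:00 Castara Prefecture.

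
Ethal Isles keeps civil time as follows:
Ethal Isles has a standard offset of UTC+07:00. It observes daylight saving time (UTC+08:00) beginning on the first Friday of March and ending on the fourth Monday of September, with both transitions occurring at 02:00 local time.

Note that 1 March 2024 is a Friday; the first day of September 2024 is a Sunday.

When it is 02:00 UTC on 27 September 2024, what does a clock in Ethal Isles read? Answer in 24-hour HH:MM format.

1 March 2024 is a Friday, so the first Friday is March 1.
1 September 2024 is a Sunday, so the first Monday is September 2 and the fourth is September 23.
At the standard offset (UTC+07:00), 02:00 UTC + 7h = 09:00 Ethal Isles standard time.
The standard-time date in Ethal Isles, 27 September 2024, does not fall between 1 March and 23 September, so daylight saving is not in effect and Ethal Isles is at UTC+07:00.
02:00 UTC + 7h = 09:00 local.

09:00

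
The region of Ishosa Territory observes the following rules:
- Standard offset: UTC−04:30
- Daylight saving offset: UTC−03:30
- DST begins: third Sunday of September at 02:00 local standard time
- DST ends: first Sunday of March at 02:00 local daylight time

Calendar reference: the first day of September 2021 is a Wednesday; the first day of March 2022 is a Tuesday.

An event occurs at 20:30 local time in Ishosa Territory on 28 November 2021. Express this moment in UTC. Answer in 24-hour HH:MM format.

1 September 2021 is a Wednesday, so the first Sunday is September 5 and the third is September 19.
1 March 2022 is a Tuesday, so the first Sunday is March 6.
28 November 2021 falls between 19 September 2021 and 6 March 2022, so daylight saving is in effect and Ishosa Territory is at UTC−03:30.
20:30 local + 3h30m = 00:00 UTC (rolling into the next day, 29 November 2021).

00:00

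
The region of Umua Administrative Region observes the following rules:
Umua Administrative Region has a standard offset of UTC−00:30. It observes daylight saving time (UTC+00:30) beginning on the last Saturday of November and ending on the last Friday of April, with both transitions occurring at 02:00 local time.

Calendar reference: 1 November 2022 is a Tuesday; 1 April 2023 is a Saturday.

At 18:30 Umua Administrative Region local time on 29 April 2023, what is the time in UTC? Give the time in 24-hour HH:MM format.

19:00

1 November 2022 is a Tuesday, so Saturdays fall on 5, 12, 19, 26; the last is November 26.
1 April 2023 is a Saturday, so Fridays fall on 7, 14, 21, 28; the last is April 28.
29 April 2023 does not fall between 26 November 2022 and 28 April 2023, so daylight saving is not in effect and Umua Administrative Region is at UTC−00:30.
18:30 local + 0h30m = 19:00 UTC.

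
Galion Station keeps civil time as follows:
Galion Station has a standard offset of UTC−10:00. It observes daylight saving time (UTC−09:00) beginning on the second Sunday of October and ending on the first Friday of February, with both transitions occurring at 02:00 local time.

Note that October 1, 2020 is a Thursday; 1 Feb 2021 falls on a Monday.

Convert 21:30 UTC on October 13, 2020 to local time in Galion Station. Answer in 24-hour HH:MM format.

12:30

1 October 2020 is a Thursday, so the first Sunday is October 4 and the second is October 11.
1 February 2021 is a Monday, so the first Friday is February 5.
At the standard offset (UTC−10:00), 21:30 UTC − 10h = 11:30 Galion Station standard time.
The standard-time date in Galion Station, October 13, 2020, falls between 11 October 2020 and 5 February 2021, so daylight saving is in effect and Galion Station is at UTC−09:00.
21:30 UTC − 9h = 12:30 local.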